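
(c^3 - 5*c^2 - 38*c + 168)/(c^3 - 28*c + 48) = (c - 7)/(c - 2)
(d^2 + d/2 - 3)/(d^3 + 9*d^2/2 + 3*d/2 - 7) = (2*d - 3)/(2*d^2 + 5*d - 7)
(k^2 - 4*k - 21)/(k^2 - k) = (k^2 - 4*k - 21)/(k*(k - 1))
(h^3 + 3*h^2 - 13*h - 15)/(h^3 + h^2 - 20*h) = (h^2 - 2*h - 3)/(h*(h - 4))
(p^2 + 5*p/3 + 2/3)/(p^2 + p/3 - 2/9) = 3*(p + 1)/(3*p - 1)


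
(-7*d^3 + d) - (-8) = -7*d^3 + d + 8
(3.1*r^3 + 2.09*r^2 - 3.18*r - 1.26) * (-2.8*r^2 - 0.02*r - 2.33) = -8.68*r^5 - 5.914*r^4 + 1.6392*r^3 - 1.2781*r^2 + 7.4346*r + 2.9358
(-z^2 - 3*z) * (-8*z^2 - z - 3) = 8*z^4 + 25*z^3 + 6*z^2 + 9*z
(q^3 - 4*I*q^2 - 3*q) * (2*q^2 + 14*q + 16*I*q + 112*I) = 2*q^5 + 14*q^4 + 8*I*q^4 + 58*q^3 + 56*I*q^3 + 406*q^2 - 48*I*q^2 - 336*I*q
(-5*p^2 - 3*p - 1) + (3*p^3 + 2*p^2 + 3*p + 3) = 3*p^3 - 3*p^2 + 2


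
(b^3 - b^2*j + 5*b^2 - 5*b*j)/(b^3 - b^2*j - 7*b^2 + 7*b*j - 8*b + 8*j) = b*(b + 5)/(b^2 - 7*b - 8)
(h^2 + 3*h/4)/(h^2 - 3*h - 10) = h*(4*h + 3)/(4*(h^2 - 3*h - 10))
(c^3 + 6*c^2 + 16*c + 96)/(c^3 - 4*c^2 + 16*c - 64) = (c + 6)/(c - 4)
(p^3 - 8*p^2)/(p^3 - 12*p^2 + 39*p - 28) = p^2*(p - 8)/(p^3 - 12*p^2 + 39*p - 28)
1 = 1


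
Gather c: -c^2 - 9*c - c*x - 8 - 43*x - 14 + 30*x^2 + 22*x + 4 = -c^2 + c*(-x - 9) + 30*x^2 - 21*x - 18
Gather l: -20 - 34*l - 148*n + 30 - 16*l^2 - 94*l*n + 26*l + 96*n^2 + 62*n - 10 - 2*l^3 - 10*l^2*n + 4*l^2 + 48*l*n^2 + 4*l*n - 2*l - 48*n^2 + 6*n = -2*l^3 + l^2*(-10*n - 12) + l*(48*n^2 - 90*n - 10) + 48*n^2 - 80*n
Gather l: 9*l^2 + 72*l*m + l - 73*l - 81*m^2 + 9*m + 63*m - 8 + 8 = 9*l^2 + l*(72*m - 72) - 81*m^2 + 72*m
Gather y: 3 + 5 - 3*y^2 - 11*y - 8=-3*y^2 - 11*y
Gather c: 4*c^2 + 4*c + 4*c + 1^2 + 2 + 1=4*c^2 + 8*c + 4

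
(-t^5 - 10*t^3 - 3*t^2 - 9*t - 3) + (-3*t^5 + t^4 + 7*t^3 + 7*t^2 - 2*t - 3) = -4*t^5 + t^4 - 3*t^3 + 4*t^2 - 11*t - 6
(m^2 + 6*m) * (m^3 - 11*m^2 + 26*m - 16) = m^5 - 5*m^4 - 40*m^3 + 140*m^2 - 96*m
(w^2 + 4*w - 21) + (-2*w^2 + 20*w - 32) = -w^2 + 24*w - 53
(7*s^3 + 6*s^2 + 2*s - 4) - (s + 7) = 7*s^3 + 6*s^2 + s - 11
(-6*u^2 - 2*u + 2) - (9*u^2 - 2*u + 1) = 1 - 15*u^2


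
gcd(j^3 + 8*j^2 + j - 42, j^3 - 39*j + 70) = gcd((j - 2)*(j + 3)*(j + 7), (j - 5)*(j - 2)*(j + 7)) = j^2 + 5*j - 14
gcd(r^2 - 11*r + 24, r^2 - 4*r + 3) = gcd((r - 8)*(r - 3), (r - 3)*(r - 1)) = r - 3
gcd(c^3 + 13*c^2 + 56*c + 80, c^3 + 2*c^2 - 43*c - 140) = c^2 + 9*c + 20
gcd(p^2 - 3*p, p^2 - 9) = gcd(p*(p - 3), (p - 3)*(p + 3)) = p - 3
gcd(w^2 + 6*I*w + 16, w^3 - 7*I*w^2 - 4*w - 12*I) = w - 2*I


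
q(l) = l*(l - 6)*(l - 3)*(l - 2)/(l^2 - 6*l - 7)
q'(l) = l*(6 - 2*l)*(l - 6)*(l - 3)*(l - 2)/(l^2 - 6*l - 7)^2 + l*(l - 6)*(l - 3)/(l^2 - 6*l - 7) + l*(l - 6)*(l - 2)/(l^2 - 6*l - 7) + l*(l - 3)*(l - 2)/(l^2 - 6*l - 7) + (l - 6)*(l - 3)*(l - 2)/(l^2 - 6*l - 7) = (2*l^5 - 29*l^4 + 104*l^3 + 51*l^2 - 504*l + 252)/(l^4 - 12*l^3 + 22*l^2 + 84*l + 49)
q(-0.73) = -23.97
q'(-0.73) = 137.28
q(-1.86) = 35.99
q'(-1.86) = 5.25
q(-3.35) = 43.75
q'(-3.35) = -9.96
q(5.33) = 2.62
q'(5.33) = -0.35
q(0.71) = 1.03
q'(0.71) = -0.43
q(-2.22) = 35.74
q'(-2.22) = -2.59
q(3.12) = 0.08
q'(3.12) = 0.70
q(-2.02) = 35.53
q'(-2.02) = 0.84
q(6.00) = 0.00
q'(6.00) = -10.29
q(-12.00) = 217.03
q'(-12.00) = -28.96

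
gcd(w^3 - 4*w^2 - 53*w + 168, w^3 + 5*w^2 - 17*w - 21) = w^2 + 4*w - 21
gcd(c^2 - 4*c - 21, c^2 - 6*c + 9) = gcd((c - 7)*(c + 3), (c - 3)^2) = 1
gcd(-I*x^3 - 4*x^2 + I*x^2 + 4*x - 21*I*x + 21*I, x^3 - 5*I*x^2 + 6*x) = 1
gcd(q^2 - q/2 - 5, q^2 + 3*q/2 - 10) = q - 5/2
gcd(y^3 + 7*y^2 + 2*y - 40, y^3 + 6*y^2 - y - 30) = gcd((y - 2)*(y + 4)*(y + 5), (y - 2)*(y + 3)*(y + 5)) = y^2 + 3*y - 10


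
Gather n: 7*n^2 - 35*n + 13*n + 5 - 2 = 7*n^2 - 22*n + 3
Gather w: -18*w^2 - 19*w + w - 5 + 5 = -18*w^2 - 18*w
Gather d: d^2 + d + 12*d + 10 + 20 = d^2 + 13*d + 30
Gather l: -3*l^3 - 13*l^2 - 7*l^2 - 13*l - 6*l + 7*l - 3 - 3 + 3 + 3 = -3*l^3 - 20*l^2 - 12*l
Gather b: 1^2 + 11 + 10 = 22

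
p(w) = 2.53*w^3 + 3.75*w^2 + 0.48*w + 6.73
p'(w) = 7.59*w^2 + 7.5*w + 0.48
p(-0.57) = 7.21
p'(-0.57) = -1.33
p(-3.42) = -52.25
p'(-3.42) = 63.61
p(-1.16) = 7.27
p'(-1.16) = 1.99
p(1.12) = 15.53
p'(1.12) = 18.40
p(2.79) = 92.21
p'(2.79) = 80.49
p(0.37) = 7.55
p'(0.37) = 4.29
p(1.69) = 30.46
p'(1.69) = 34.83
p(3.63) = 178.90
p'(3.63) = 127.72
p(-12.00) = -3830.87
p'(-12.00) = 1003.44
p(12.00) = 4924.33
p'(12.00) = 1183.44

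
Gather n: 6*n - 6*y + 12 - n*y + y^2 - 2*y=n*(6 - y) + y^2 - 8*y + 12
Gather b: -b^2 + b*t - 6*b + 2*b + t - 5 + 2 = -b^2 + b*(t - 4) + t - 3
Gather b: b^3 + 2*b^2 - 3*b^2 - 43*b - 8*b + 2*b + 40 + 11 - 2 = b^3 - b^2 - 49*b + 49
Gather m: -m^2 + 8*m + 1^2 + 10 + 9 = -m^2 + 8*m + 20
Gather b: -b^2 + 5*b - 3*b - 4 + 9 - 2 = -b^2 + 2*b + 3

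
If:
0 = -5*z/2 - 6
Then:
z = -12/5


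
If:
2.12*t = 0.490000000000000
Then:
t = 0.23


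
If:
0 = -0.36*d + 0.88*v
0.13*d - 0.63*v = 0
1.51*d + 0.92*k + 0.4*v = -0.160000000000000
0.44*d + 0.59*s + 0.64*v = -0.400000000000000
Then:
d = 0.00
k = -0.17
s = -0.68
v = 0.00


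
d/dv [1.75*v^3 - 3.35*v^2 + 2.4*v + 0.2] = 5.25*v^2 - 6.7*v + 2.4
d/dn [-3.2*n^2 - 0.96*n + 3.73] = -6.4*n - 0.96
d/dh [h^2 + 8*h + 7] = 2*h + 8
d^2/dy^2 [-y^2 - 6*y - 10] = -2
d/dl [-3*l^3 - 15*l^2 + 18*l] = -9*l^2 - 30*l + 18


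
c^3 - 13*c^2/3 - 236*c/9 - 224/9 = (c - 8)*(c + 4/3)*(c + 7/3)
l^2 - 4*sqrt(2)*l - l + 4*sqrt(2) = (l - 1)*(l - 4*sqrt(2))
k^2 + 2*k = k*(k + 2)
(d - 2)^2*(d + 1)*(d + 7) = d^4 + 4*d^3 - 21*d^2 + 4*d + 28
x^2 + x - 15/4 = (x - 3/2)*(x + 5/2)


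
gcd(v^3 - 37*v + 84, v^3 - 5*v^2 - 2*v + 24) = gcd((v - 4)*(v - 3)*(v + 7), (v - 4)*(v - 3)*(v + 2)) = v^2 - 7*v + 12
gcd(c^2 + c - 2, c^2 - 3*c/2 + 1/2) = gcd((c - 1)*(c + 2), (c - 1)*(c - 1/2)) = c - 1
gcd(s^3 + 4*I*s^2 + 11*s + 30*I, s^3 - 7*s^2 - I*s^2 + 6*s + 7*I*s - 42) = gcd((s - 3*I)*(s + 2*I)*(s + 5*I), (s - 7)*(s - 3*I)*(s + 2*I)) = s^2 - I*s + 6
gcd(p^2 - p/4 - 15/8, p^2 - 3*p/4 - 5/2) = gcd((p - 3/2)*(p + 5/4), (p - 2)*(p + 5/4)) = p + 5/4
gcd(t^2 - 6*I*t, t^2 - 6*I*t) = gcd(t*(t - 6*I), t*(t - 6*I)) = t^2 - 6*I*t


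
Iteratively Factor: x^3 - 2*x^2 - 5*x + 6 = (x - 3)*(x^2 + x - 2) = (x - 3)*(x - 1)*(x + 2)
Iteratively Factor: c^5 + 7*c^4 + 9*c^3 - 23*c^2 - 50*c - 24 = (c + 4)*(c^4 + 3*c^3 - 3*c^2 - 11*c - 6) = (c - 2)*(c + 4)*(c^3 + 5*c^2 + 7*c + 3) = (c - 2)*(c + 1)*(c + 4)*(c^2 + 4*c + 3) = (c - 2)*(c + 1)*(c + 3)*(c + 4)*(c + 1)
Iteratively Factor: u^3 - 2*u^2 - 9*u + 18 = (u - 2)*(u^2 - 9) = (u - 2)*(u + 3)*(u - 3)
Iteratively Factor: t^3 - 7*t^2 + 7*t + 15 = (t + 1)*(t^2 - 8*t + 15) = (t - 3)*(t + 1)*(t - 5)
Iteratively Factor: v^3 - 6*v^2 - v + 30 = (v - 5)*(v^2 - v - 6) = (v - 5)*(v - 3)*(v + 2)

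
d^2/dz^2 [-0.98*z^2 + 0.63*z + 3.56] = -1.96000000000000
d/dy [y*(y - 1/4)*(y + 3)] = 3*y^2 + 11*y/2 - 3/4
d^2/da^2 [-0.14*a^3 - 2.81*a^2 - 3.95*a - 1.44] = -0.84*a - 5.62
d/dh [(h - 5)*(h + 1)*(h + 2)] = 3*h^2 - 4*h - 13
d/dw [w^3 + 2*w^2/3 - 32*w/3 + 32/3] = 3*w^2 + 4*w/3 - 32/3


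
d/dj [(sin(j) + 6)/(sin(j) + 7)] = cos(j)/(sin(j) + 7)^2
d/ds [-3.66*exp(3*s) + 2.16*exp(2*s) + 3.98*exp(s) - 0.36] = (-10.98*exp(2*s) + 4.32*exp(s) + 3.98)*exp(s)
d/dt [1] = 0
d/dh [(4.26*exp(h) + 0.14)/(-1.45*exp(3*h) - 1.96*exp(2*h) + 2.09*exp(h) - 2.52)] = (12.354*exp(3*h) + 8.9586*exp(2*h) + 0.5488*exp(h) - 11.0278)*exp(h)/(2.1025*exp(6*h) + 5.684*exp(5*h) - 2.2194*exp(4*h) - 0.8848*exp(3*h) + 14.2465*exp(2*h) - 10.5336*exp(h) + 6.3504)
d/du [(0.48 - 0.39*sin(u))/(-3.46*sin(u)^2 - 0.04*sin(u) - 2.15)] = (-1.3494*sin(u)^2 + 3.3216*sin(u) + 0.8577)*cos(u)/(11.9716*sin(u)^4 + 0.2768*sin(u)^3 + 14.8796*sin(u)^2 + 0.172*sin(u) + 4.6225)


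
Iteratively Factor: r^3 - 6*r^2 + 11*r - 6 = (r - 1)*(r^2 - 5*r + 6) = (r - 3)*(r - 1)*(r - 2)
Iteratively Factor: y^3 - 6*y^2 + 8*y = (y - 2)*(y^2 - 4*y) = y*(y - 2)*(y - 4)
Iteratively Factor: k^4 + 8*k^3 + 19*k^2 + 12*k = (k + 1)*(k^3 + 7*k^2 + 12*k) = k*(k + 1)*(k^2 + 7*k + 12) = k*(k + 1)*(k + 3)*(k + 4)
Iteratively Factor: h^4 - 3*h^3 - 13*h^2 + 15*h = (h - 1)*(h^3 - 2*h^2 - 15*h) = (h - 1)*(h + 3)*(h^2 - 5*h) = h*(h - 1)*(h + 3)*(h - 5)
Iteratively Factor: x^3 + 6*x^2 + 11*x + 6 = (x + 2)*(x^2 + 4*x + 3) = (x + 2)*(x + 3)*(x + 1)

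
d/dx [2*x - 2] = 2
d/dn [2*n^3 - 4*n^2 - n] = 6*n^2 - 8*n - 1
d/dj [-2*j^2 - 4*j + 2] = -4*j - 4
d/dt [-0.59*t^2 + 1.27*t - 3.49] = 1.27 - 1.18*t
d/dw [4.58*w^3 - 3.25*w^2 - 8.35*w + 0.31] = 13.74*w^2 - 6.5*w - 8.35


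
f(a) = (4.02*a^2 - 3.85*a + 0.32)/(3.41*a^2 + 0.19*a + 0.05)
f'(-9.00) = 0.02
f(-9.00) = 1.31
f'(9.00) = 0.01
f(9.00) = 1.05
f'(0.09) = -33.55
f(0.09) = 0.06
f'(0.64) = 1.75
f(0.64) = -0.32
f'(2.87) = 0.13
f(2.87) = 0.78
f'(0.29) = 2.60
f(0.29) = -1.17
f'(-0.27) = 20.28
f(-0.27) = 6.68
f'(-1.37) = 0.74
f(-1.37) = 2.12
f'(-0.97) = 1.54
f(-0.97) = 2.55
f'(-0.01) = -99.77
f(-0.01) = 7.41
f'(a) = (-6.82*a - 0.19)*(4.02*a^2 - 3.85*a + 0.32)/(3.41*a^2 + 0.19*a + 0.05)^2 + (8.04*a - 3.85)/(3.41*a^2 + 0.19*a + 0.05)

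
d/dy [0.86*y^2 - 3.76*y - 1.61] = 1.72*y - 3.76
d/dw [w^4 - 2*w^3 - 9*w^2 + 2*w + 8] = 4*w^3 - 6*w^2 - 18*w + 2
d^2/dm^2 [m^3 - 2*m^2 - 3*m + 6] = 6*m - 4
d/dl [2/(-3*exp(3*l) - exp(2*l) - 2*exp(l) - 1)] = (18*exp(2*l) + 4*exp(l) + 4)*exp(l)/(3*exp(3*l) + exp(2*l) + 2*exp(l) + 1)^2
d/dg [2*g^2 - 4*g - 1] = 4*g - 4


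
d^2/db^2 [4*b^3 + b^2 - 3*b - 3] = 24*b + 2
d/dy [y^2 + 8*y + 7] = 2*y + 8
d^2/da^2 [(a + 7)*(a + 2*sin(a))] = -2*(a + 7)*sin(a) + 4*cos(a) + 2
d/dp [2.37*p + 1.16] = 2.37000000000000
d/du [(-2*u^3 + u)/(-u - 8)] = 4*(u^3 + 12*u^2 - 2)/(u^2 + 16*u + 64)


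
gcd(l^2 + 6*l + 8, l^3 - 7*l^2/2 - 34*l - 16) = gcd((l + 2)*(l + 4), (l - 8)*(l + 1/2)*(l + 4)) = l + 4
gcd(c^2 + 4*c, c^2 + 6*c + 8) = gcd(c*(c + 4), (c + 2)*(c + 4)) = c + 4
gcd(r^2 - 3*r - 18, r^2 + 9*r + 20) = 1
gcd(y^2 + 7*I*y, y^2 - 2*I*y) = y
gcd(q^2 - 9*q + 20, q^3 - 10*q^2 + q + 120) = q - 5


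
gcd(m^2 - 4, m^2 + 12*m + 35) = 1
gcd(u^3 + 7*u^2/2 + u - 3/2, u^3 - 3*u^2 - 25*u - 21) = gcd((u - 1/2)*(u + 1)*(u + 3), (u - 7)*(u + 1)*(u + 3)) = u^2 + 4*u + 3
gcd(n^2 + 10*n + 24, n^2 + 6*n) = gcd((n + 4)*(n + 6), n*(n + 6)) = n + 6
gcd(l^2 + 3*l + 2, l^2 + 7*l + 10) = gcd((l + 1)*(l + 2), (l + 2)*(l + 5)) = l + 2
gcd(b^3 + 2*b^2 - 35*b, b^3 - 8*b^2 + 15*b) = b^2 - 5*b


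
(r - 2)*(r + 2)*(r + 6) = r^3 + 6*r^2 - 4*r - 24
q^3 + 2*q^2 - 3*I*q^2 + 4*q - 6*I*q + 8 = (q + 2)*(q - 4*I)*(q + I)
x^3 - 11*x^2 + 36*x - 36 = (x - 6)*(x - 3)*(x - 2)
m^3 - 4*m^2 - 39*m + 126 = (m - 7)*(m - 3)*(m + 6)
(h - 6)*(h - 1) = h^2 - 7*h + 6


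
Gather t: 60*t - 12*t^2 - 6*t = -12*t^2 + 54*t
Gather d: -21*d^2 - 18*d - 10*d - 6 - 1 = -21*d^2 - 28*d - 7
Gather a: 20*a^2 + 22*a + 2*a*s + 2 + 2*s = 20*a^2 + a*(2*s + 22) + 2*s + 2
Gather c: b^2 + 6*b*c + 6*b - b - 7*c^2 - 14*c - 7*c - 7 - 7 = b^2 + 5*b - 7*c^2 + c*(6*b - 21) - 14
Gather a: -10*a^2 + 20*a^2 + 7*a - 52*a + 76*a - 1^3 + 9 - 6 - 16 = 10*a^2 + 31*a - 14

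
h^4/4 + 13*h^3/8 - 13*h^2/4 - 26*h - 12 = (h/4 + 1)*(h - 4)*(h + 1/2)*(h + 6)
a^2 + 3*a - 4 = (a - 1)*(a + 4)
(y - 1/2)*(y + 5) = y^2 + 9*y/2 - 5/2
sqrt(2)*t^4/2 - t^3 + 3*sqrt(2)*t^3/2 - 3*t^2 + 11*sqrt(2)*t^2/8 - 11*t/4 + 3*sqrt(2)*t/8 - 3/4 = (t + 1/2)*(t + 3/2)*(t - sqrt(2))*(sqrt(2)*t/2 + sqrt(2)/2)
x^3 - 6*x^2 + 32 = (x - 4)^2*(x + 2)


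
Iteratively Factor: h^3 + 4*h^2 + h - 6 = (h - 1)*(h^2 + 5*h + 6) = (h - 1)*(h + 3)*(h + 2)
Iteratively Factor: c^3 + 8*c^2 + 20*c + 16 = (c + 2)*(c^2 + 6*c + 8) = (c + 2)^2*(c + 4)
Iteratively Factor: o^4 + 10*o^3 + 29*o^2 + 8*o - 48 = (o + 4)*(o^3 + 6*o^2 + 5*o - 12) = (o + 4)^2*(o^2 + 2*o - 3) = (o - 1)*(o + 4)^2*(o + 3)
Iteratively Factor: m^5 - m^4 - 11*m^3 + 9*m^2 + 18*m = (m + 3)*(m^4 - 4*m^3 + m^2 + 6*m) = (m - 3)*(m + 3)*(m^3 - m^2 - 2*m) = (m - 3)*(m - 2)*(m + 3)*(m^2 + m) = (m - 3)*(m - 2)*(m + 1)*(m + 3)*(m)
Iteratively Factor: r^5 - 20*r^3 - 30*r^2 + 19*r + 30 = (r + 3)*(r^4 - 3*r^3 - 11*r^2 + 3*r + 10) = (r + 1)*(r + 3)*(r^3 - 4*r^2 - 7*r + 10) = (r - 5)*(r + 1)*(r + 3)*(r^2 + r - 2) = (r - 5)*(r - 1)*(r + 1)*(r + 3)*(r + 2)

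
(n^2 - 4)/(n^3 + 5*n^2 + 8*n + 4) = (n - 2)/(n^2 + 3*n + 2)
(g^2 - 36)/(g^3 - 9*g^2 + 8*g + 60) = (g + 6)/(g^2 - 3*g - 10)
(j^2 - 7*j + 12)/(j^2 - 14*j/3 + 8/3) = 3*(j - 3)/(3*j - 2)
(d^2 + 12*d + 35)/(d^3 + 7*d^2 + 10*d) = (d + 7)/(d*(d + 2))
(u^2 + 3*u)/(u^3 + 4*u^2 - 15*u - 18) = u*(u + 3)/(u^3 + 4*u^2 - 15*u - 18)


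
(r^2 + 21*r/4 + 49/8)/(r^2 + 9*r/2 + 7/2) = (r + 7/4)/(r + 1)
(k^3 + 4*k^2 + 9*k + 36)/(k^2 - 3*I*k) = k + 4 + 3*I + 12*I/k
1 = 1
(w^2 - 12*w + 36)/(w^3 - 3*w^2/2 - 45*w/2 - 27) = 2*(w - 6)/(2*w^2 + 9*w + 9)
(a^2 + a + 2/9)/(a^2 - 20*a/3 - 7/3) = (a + 2/3)/(a - 7)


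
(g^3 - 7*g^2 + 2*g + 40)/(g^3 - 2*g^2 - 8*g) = (g - 5)/g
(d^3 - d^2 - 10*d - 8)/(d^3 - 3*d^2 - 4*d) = (d + 2)/d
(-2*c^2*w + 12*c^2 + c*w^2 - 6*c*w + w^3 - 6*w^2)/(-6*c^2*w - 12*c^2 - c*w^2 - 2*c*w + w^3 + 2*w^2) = (-c*w + 6*c + w^2 - 6*w)/(-3*c*w - 6*c + w^2 + 2*w)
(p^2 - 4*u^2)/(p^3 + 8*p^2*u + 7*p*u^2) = (p^2 - 4*u^2)/(p*(p^2 + 8*p*u + 7*u^2))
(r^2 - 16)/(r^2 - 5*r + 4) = (r + 4)/(r - 1)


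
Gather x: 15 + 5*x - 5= 5*x + 10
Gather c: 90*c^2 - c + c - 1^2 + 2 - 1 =90*c^2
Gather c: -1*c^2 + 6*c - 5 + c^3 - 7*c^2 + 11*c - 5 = c^3 - 8*c^2 + 17*c - 10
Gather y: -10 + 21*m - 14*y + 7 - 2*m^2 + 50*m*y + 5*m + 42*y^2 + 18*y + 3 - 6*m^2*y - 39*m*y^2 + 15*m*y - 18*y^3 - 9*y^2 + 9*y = -2*m^2 + 26*m - 18*y^3 + y^2*(33 - 39*m) + y*(-6*m^2 + 65*m + 13)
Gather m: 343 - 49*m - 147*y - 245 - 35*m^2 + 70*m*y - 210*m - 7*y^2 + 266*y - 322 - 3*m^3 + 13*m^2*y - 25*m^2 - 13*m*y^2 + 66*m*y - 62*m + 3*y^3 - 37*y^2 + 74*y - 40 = -3*m^3 + m^2*(13*y - 60) + m*(-13*y^2 + 136*y - 321) + 3*y^3 - 44*y^2 + 193*y - 264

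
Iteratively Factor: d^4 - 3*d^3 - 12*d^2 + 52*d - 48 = (d - 2)*(d^3 - d^2 - 14*d + 24) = (d - 3)*(d - 2)*(d^2 + 2*d - 8) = (d - 3)*(d - 2)*(d + 4)*(d - 2)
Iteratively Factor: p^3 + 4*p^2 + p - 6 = (p + 3)*(p^2 + p - 2) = (p + 2)*(p + 3)*(p - 1)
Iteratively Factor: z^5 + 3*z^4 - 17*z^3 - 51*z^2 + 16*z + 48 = (z - 1)*(z^4 + 4*z^3 - 13*z^2 - 64*z - 48) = (z - 4)*(z - 1)*(z^3 + 8*z^2 + 19*z + 12) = (z - 4)*(z - 1)*(z + 1)*(z^2 + 7*z + 12) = (z - 4)*(z - 1)*(z + 1)*(z + 3)*(z + 4)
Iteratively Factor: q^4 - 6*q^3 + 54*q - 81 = (q + 3)*(q^3 - 9*q^2 + 27*q - 27) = (q - 3)*(q + 3)*(q^2 - 6*q + 9) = (q - 3)^2*(q + 3)*(q - 3)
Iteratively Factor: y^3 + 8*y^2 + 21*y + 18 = (y + 3)*(y^2 + 5*y + 6) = (y + 3)^2*(y + 2)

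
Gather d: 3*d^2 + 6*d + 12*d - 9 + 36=3*d^2 + 18*d + 27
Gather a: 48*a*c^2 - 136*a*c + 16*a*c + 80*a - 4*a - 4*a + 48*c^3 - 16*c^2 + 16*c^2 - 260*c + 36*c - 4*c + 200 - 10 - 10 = a*(48*c^2 - 120*c + 72) + 48*c^3 - 228*c + 180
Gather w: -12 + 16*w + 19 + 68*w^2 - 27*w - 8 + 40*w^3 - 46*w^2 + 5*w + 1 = 40*w^3 + 22*w^2 - 6*w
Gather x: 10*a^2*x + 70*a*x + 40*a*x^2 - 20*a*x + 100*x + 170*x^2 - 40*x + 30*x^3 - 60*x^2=30*x^3 + x^2*(40*a + 110) + x*(10*a^2 + 50*a + 60)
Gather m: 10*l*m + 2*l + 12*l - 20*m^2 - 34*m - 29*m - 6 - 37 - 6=14*l - 20*m^2 + m*(10*l - 63) - 49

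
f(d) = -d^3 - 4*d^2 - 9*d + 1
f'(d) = -3*d^2 - 8*d - 9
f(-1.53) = 8.99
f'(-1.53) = -3.78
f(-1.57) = 9.14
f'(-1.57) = -3.83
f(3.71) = -138.51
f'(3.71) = -79.97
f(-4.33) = 46.16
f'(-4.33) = -30.61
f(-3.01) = 19.12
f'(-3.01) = -12.10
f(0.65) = -6.81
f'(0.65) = -15.47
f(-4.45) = 49.96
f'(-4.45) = -32.81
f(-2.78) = 16.59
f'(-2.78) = -9.95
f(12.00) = -2411.00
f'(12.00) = -537.00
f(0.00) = 1.00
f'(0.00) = -9.00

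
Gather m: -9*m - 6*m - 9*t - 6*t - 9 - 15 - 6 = -15*m - 15*t - 30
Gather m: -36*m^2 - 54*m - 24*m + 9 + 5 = -36*m^2 - 78*m + 14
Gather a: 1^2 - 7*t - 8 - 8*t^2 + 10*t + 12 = -8*t^2 + 3*t + 5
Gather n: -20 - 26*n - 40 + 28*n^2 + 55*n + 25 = 28*n^2 + 29*n - 35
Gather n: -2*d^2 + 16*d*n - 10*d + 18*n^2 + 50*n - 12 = -2*d^2 - 10*d + 18*n^2 + n*(16*d + 50) - 12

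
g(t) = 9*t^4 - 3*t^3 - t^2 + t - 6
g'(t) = 36*t^3 - 9*t^2 - 2*t + 1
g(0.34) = -5.77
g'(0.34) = 0.69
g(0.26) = -5.82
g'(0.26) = 0.50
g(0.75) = -4.23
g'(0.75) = 9.62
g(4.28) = 2764.83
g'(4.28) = 2650.07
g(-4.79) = 5033.86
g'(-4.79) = -4152.40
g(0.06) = -5.94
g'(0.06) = 0.86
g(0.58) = -5.32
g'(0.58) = 3.84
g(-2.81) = 610.99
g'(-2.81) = -863.21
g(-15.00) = 465504.00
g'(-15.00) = -123494.00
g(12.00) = 181302.00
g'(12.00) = 60889.00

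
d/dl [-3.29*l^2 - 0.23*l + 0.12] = -6.58*l - 0.23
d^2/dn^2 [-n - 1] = 0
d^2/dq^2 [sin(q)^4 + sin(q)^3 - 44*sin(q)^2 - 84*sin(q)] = -16*sin(q)^4 - 9*sin(q)^3 + 188*sin(q)^2 + 90*sin(q) - 88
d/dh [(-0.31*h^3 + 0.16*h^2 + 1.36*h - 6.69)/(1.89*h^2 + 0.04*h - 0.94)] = (-0.5859*h^4 - 0.0248*h^3 - 1.6898*h^2 + 24.9874*h - 1.0108)/(3.5721*h^4 + 0.1512*h^3 - 3.5516*h^2 - 0.0752*h + 0.8836)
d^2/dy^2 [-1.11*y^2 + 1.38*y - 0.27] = -2.22000000000000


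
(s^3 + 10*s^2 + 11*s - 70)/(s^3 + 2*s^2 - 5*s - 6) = (s^2 + 12*s + 35)/(s^2 + 4*s + 3)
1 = 1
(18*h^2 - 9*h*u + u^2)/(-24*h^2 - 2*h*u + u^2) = (-3*h + u)/(4*h + u)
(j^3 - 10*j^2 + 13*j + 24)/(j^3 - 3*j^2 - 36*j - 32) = (j - 3)/(j + 4)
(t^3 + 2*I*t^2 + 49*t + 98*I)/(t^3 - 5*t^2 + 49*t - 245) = (t + 2*I)/(t - 5)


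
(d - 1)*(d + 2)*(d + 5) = d^3 + 6*d^2 + 3*d - 10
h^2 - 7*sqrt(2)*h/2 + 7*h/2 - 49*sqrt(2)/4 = (h + 7/2)*(h - 7*sqrt(2)/2)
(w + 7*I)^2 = w^2 + 14*I*w - 49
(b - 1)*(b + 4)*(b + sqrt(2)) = b^3 + sqrt(2)*b^2 + 3*b^2 - 4*b + 3*sqrt(2)*b - 4*sqrt(2)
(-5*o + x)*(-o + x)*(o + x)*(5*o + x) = 25*o^4 - 26*o^2*x^2 + x^4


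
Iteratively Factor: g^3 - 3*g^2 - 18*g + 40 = (g - 5)*(g^2 + 2*g - 8) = (g - 5)*(g + 4)*(g - 2)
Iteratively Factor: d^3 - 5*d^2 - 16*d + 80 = (d + 4)*(d^2 - 9*d + 20) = (d - 5)*(d + 4)*(d - 4)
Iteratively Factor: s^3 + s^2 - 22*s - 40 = (s + 2)*(s^2 - s - 20) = (s + 2)*(s + 4)*(s - 5)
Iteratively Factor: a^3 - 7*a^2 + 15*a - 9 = (a - 3)*(a^2 - 4*a + 3) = (a - 3)*(a - 1)*(a - 3)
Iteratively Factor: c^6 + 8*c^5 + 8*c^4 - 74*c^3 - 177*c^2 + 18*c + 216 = (c + 4)*(c^5 + 4*c^4 - 8*c^3 - 42*c^2 - 9*c + 54) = (c - 3)*(c + 4)*(c^4 + 7*c^3 + 13*c^2 - 3*c - 18) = (c - 3)*(c + 2)*(c + 4)*(c^3 + 5*c^2 + 3*c - 9) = (c - 3)*(c + 2)*(c + 3)*(c + 4)*(c^2 + 2*c - 3) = (c - 3)*(c + 2)*(c + 3)^2*(c + 4)*(c - 1)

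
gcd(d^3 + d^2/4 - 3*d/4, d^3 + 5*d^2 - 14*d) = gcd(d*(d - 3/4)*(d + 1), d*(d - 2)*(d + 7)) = d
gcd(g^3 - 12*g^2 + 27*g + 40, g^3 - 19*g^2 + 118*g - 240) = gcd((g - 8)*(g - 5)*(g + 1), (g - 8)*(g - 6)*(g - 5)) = g^2 - 13*g + 40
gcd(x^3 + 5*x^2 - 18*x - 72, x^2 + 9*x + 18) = x^2 + 9*x + 18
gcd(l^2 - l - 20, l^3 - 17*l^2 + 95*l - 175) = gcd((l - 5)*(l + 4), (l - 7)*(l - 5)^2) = l - 5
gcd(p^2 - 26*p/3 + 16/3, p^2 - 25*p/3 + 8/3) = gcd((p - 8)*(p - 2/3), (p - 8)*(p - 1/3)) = p - 8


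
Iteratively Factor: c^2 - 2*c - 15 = (c + 3)*(c - 5)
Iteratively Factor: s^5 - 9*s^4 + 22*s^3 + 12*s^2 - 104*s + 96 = (s - 2)*(s^4 - 7*s^3 + 8*s^2 + 28*s - 48) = (s - 2)*(s + 2)*(s^3 - 9*s^2 + 26*s - 24) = (s - 4)*(s - 2)*(s + 2)*(s^2 - 5*s + 6) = (s - 4)*(s - 3)*(s - 2)*(s + 2)*(s - 2)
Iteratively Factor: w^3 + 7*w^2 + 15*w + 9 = (w + 1)*(w^2 + 6*w + 9) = (w + 1)*(w + 3)*(w + 3)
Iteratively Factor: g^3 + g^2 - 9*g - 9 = (g + 3)*(g^2 - 2*g - 3) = (g - 3)*(g + 3)*(g + 1)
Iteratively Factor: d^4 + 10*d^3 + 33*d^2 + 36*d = (d + 4)*(d^3 + 6*d^2 + 9*d) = (d + 3)*(d + 4)*(d^2 + 3*d) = d*(d + 3)*(d + 4)*(d + 3)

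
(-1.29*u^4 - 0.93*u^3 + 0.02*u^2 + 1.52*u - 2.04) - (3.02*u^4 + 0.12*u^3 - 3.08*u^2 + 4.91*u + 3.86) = -4.31*u^4 - 1.05*u^3 + 3.1*u^2 - 3.39*u - 5.9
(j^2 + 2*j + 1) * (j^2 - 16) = j^4 + 2*j^3 - 15*j^2 - 32*j - 16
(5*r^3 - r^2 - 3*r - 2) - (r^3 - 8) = 4*r^3 - r^2 - 3*r + 6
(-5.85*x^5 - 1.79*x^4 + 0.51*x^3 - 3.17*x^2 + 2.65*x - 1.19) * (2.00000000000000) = -11.7*x^5 - 3.58*x^4 + 1.02*x^3 - 6.34*x^2 + 5.3*x - 2.38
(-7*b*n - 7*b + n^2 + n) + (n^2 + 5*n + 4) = -7*b*n - 7*b + 2*n^2 + 6*n + 4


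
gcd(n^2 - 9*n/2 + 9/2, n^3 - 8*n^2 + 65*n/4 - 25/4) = 1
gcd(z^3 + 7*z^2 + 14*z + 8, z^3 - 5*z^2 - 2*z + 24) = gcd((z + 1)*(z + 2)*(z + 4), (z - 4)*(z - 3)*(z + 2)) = z + 2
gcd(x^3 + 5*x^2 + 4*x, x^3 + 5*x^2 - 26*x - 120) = x + 4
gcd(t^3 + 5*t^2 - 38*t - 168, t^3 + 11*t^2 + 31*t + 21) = t + 7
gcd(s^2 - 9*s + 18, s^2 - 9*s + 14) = 1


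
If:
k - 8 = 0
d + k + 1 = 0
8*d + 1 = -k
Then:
No Solution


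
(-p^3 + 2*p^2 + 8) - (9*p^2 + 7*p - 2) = -p^3 - 7*p^2 - 7*p + 10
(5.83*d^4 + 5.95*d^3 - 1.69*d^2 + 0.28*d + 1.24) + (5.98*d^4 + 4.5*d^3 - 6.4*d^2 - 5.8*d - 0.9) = 11.81*d^4 + 10.45*d^3 - 8.09*d^2 - 5.52*d + 0.34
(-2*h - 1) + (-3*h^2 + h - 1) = -3*h^2 - h - 2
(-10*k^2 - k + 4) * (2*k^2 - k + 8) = -20*k^4 + 8*k^3 - 71*k^2 - 12*k + 32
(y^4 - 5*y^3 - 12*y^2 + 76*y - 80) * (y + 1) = y^5 - 4*y^4 - 17*y^3 + 64*y^2 - 4*y - 80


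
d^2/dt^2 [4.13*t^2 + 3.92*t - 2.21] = 8.26000000000000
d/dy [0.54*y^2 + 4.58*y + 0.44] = 1.08*y + 4.58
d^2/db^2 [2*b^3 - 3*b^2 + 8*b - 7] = 12*b - 6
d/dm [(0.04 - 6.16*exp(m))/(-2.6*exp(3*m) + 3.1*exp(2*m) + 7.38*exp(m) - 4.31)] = (-32.032*exp(3*m) + 19.408*exp(2*m) - 0.247999999999998*exp(m) + 26.2544)*exp(m)/(6.76*exp(6*m) - 16.12*exp(5*m) - 28.766*exp(4*m) + 68.168*exp(3*m) + 27.7424*exp(2*m) - 63.6156*exp(m) + 18.5761)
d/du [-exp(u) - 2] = -exp(u)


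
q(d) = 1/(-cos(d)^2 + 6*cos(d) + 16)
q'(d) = (-2*sin(d)*cos(d) + 6*sin(d))/(-cos(d)^2 + 6*cos(d) + 16)^2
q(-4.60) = 0.07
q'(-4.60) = 0.03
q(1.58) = 0.06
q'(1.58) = 0.02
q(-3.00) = 0.11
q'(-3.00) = -0.01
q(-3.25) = 0.11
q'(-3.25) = 0.01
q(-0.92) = 0.05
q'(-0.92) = -0.01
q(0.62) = 0.05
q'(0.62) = 0.01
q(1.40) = 0.06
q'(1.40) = 0.02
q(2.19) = 0.08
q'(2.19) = 0.04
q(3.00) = 0.11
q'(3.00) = 0.01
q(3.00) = 0.11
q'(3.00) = 0.01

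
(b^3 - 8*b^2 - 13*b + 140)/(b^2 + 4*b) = b - 12 + 35/b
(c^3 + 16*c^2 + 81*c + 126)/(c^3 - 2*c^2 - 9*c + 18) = (c^2 + 13*c + 42)/(c^2 - 5*c + 6)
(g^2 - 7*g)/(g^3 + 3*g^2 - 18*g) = (g - 7)/(g^2 + 3*g - 18)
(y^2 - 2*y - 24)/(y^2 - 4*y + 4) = (y^2 - 2*y - 24)/(y^2 - 4*y + 4)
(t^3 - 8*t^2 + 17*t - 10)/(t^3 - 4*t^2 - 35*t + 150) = (t^2 - 3*t + 2)/(t^2 + t - 30)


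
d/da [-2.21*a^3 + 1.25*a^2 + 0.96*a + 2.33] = -6.63*a^2 + 2.5*a + 0.96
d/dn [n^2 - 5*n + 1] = 2*n - 5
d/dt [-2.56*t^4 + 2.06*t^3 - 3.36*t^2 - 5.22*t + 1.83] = -10.24*t^3 + 6.18*t^2 - 6.72*t - 5.22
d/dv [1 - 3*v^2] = -6*v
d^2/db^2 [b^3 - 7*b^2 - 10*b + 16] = 6*b - 14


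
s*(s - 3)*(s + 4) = s^3 + s^2 - 12*s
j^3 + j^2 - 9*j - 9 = (j - 3)*(j + 1)*(j + 3)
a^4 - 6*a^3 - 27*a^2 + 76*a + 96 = (a - 8)*(a - 3)*(a + 1)*(a + 4)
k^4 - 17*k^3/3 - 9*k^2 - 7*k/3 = k*(k - 7)*(k + 1/3)*(k + 1)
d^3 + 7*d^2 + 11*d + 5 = (d + 1)^2*(d + 5)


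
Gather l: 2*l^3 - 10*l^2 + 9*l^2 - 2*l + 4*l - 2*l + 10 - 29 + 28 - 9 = 2*l^3 - l^2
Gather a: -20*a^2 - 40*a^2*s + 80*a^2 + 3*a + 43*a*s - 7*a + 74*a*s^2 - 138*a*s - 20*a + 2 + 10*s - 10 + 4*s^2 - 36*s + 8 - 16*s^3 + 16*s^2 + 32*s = a^2*(60 - 40*s) + a*(74*s^2 - 95*s - 24) - 16*s^3 + 20*s^2 + 6*s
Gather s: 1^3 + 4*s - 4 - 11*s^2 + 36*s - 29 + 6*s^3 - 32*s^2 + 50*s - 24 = 6*s^3 - 43*s^2 + 90*s - 56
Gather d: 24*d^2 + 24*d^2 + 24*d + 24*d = 48*d^2 + 48*d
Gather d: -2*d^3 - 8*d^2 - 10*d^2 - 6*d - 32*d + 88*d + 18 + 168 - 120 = -2*d^3 - 18*d^2 + 50*d + 66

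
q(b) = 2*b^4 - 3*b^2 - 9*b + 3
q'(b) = 8*b^3 - 6*b - 9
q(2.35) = 26.28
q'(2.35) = 80.72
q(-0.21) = 4.76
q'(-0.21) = -7.81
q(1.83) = -1.09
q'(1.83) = 29.05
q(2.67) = 59.23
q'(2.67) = 127.25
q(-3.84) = 428.19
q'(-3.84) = -438.94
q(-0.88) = 9.80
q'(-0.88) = -9.17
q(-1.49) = 19.61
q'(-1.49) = -26.52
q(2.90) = 93.13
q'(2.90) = 168.71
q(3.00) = 111.00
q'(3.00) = 189.00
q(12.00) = 40935.00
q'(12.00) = 13743.00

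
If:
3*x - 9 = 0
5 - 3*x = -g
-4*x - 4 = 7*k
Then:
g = 4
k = -16/7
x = 3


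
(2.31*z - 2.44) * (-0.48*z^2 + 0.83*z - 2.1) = -1.1088*z^3 + 3.0885*z^2 - 6.8762*z + 5.124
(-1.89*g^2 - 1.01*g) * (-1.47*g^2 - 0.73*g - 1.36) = 2.7783*g^4 + 2.8644*g^3 + 3.3077*g^2 + 1.3736*g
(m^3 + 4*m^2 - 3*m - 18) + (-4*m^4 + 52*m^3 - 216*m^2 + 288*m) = -4*m^4 + 53*m^3 - 212*m^2 + 285*m - 18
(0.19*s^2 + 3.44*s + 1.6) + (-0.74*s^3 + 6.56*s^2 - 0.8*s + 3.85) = -0.74*s^3 + 6.75*s^2 + 2.64*s + 5.45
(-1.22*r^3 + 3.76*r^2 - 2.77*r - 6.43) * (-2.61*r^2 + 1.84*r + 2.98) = 3.1842*r^5 - 12.0584*r^4 + 10.5125*r^3 + 22.8903*r^2 - 20.0858*r - 19.1614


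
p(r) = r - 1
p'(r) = 1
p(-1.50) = -2.50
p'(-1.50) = 1.00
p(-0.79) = -1.79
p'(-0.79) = 1.00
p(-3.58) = -4.58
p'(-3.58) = 1.00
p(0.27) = -0.73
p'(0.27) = 1.00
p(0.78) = -0.22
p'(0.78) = 1.00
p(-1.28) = -2.28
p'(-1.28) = 1.00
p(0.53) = -0.47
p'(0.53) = 1.00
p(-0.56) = -1.56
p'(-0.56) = 1.00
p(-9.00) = -10.00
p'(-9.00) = 1.00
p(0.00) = -1.00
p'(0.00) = 1.00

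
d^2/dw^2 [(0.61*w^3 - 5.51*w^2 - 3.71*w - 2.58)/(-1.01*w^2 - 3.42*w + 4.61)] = (1.77635683940025e-15*w^5 - 3.5527136788005e-15*w^4 - 50.446192*w^3 + 227.426106*w^2 + 79.333116*w + 435.562246)/(1.030301*w^6 + 10.466226*w^5 + 21.332109*w^4 - 55.541484*w^3 - 97.367349*w^2 + 218.046546*w - 97.972181)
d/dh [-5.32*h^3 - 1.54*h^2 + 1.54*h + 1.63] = -15.96*h^2 - 3.08*h + 1.54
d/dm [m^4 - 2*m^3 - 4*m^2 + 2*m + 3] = 4*m^3 - 6*m^2 - 8*m + 2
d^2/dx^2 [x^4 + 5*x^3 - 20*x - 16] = 6*x*(2*x + 5)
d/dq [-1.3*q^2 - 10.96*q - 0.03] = -2.6*q - 10.96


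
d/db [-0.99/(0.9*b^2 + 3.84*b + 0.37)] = (1.782*b + 3.8016)/(0.9*b^2 + 3.84*b + 0.37)^2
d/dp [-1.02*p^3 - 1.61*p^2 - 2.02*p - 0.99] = -3.06*p^2 - 3.22*p - 2.02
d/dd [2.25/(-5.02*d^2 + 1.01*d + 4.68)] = (22.59*d - 2.2725)/(-5.02*d^2 + 1.01*d + 4.68)^2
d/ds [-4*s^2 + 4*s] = 4 - 8*s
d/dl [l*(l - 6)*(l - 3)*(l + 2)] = 4*l^3 - 21*l^2 + 36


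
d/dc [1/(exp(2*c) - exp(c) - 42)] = (1 - 2*exp(c))*exp(c)/(-exp(2*c) + exp(c) + 42)^2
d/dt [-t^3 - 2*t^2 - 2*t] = -3*t^2 - 4*t - 2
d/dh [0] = 0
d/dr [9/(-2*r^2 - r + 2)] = 9*(4*r + 1)/(2*r^2 + r - 2)^2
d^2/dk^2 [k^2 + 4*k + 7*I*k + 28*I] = 2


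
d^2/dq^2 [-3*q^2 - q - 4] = -6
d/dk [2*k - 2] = 2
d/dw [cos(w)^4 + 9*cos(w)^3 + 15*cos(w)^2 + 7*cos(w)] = -(4*cos(w)^3 + 27*cos(w)^2 + 30*cos(w) + 7)*sin(w)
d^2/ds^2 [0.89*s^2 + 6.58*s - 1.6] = 1.78000000000000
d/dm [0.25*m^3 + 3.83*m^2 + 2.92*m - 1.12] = 0.75*m^2 + 7.66*m + 2.92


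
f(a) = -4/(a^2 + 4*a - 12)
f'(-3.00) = -0.04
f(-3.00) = 0.27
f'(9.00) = 0.01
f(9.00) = -0.04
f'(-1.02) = 0.03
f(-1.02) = 0.27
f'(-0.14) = 0.09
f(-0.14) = 0.32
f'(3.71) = 0.17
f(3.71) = -0.24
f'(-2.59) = -0.02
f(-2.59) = 0.26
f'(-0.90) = 0.04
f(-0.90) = 0.27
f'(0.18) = 0.14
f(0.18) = 0.36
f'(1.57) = 2.70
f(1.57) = 1.23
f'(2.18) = 15.42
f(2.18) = -2.72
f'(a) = -4*(-2*a - 4)/(a^2 + 4*a - 12)^2 = 8*(a + 2)/(a^2 + 4*a - 12)^2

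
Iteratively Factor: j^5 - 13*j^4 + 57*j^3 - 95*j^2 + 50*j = (j - 5)*(j^4 - 8*j^3 + 17*j^2 - 10*j) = (j - 5)*(j - 1)*(j^3 - 7*j^2 + 10*j) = (j - 5)^2*(j - 1)*(j^2 - 2*j) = j*(j - 5)^2*(j - 1)*(j - 2)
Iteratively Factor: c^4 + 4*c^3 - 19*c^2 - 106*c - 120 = (c + 3)*(c^3 + c^2 - 22*c - 40) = (c - 5)*(c + 3)*(c^2 + 6*c + 8) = (c - 5)*(c + 3)*(c + 4)*(c + 2)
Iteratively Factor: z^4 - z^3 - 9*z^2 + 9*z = (z - 1)*(z^3 - 9*z) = (z - 1)*(z + 3)*(z^2 - 3*z) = z*(z - 1)*(z + 3)*(z - 3)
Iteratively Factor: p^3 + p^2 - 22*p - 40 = (p + 2)*(p^2 - p - 20) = (p + 2)*(p + 4)*(p - 5)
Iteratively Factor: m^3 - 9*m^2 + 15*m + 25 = (m - 5)*(m^2 - 4*m - 5) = (m - 5)^2*(m + 1)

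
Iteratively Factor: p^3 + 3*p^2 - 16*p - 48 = (p + 4)*(p^2 - p - 12) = (p + 3)*(p + 4)*(p - 4)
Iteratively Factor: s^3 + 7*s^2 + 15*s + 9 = (s + 1)*(s^2 + 6*s + 9) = (s + 1)*(s + 3)*(s + 3)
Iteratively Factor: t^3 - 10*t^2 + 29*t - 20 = (t - 5)*(t^2 - 5*t + 4) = (t - 5)*(t - 1)*(t - 4)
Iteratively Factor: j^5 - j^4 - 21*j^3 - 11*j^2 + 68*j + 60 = (j + 1)*(j^4 - 2*j^3 - 19*j^2 + 8*j + 60) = (j - 5)*(j + 1)*(j^3 + 3*j^2 - 4*j - 12) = (j - 5)*(j + 1)*(j + 2)*(j^2 + j - 6) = (j - 5)*(j - 2)*(j + 1)*(j + 2)*(j + 3)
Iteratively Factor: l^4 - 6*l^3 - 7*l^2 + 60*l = (l)*(l^3 - 6*l^2 - 7*l + 60) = l*(l + 3)*(l^2 - 9*l + 20) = l*(l - 5)*(l + 3)*(l - 4)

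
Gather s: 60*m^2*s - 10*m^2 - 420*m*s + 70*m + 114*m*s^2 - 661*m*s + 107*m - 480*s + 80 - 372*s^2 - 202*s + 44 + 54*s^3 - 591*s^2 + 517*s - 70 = -10*m^2 + 177*m + 54*s^3 + s^2*(114*m - 963) + s*(60*m^2 - 1081*m - 165) + 54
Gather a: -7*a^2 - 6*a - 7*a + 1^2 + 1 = -7*a^2 - 13*a + 2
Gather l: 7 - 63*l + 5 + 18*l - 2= 10 - 45*l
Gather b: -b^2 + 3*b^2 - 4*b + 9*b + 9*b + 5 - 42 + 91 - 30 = 2*b^2 + 14*b + 24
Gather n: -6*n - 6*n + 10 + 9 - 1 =18 - 12*n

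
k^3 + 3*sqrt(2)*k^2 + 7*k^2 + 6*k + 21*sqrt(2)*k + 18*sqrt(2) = (k + 1)*(k + 6)*(k + 3*sqrt(2))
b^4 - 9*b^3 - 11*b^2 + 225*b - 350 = (b - 7)*(b - 5)*(b - 2)*(b + 5)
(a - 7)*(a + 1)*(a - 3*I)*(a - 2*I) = a^4 - 6*a^3 - 5*I*a^3 - 13*a^2 + 30*I*a^2 + 36*a + 35*I*a + 42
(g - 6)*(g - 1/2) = g^2 - 13*g/2 + 3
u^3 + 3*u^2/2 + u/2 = u*(u + 1/2)*(u + 1)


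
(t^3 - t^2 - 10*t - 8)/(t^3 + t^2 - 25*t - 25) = (t^2 - 2*t - 8)/(t^2 - 25)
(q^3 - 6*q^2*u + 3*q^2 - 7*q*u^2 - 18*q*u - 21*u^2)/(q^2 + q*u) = q - 7*u + 3 - 21*u/q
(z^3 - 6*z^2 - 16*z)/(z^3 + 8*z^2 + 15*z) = (z^2 - 6*z - 16)/(z^2 + 8*z + 15)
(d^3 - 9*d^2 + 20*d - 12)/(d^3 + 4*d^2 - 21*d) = (d^3 - 9*d^2 + 20*d - 12)/(d*(d^2 + 4*d - 21))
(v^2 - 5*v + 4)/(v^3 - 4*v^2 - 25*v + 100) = (v - 1)/(v^2 - 25)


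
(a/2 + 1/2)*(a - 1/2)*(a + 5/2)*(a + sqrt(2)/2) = a^4/2 + sqrt(2)*a^3/4 + 3*a^3/2 + 3*a^2/8 + 3*sqrt(2)*a^2/4 - 5*a/8 + 3*sqrt(2)*a/16 - 5*sqrt(2)/16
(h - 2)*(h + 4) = h^2 + 2*h - 8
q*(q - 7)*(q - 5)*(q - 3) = q^4 - 15*q^3 + 71*q^2 - 105*q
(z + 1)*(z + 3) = z^2 + 4*z + 3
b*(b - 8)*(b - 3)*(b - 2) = b^4 - 13*b^3 + 46*b^2 - 48*b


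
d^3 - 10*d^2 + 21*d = d*(d - 7)*(d - 3)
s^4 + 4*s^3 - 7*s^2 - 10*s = s*(s - 2)*(s + 1)*(s + 5)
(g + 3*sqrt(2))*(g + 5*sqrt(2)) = g^2 + 8*sqrt(2)*g + 30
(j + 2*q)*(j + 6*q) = j^2 + 8*j*q + 12*q^2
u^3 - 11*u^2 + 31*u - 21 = (u - 7)*(u - 3)*(u - 1)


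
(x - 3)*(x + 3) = x^2 - 9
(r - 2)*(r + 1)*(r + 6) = r^3 + 5*r^2 - 8*r - 12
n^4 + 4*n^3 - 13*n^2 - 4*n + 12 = (n - 2)*(n - 1)*(n + 1)*(n + 6)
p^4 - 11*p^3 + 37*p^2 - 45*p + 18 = (p - 6)*(p - 3)*(p - 1)^2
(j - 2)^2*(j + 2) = j^3 - 2*j^2 - 4*j + 8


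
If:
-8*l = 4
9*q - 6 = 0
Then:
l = -1/2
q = 2/3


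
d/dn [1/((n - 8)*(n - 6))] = 2*(7 - n)/(n^4 - 28*n^3 + 292*n^2 - 1344*n + 2304)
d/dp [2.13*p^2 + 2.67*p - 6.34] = 4.26*p + 2.67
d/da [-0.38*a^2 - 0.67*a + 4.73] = -0.76*a - 0.67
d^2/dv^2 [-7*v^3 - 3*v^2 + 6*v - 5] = -42*v - 6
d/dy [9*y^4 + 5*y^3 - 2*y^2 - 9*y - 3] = 36*y^3 + 15*y^2 - 4*y - 9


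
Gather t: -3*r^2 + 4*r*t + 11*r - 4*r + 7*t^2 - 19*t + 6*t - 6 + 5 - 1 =-3*r^2 + 7*r + 7*t^2 + t*(4*r - 13) - 2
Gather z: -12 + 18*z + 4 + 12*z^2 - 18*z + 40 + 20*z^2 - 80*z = 32*z^2 - 80*z + 32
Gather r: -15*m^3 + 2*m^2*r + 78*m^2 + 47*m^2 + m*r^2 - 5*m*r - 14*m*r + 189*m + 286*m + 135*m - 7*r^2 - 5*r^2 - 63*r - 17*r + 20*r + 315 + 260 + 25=-15*m^3 + 125*m^2 + 610*m + r^2*(m - 12) + r*(2*m^2 - 19*m - 60) + 600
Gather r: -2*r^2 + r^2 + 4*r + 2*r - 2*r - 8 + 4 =-r^2 + 4*r - 4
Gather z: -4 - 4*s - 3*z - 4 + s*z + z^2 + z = -4*s + z^2 + z*(s - 2) - 8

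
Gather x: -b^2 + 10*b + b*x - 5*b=-b^2 + b*x + 5*b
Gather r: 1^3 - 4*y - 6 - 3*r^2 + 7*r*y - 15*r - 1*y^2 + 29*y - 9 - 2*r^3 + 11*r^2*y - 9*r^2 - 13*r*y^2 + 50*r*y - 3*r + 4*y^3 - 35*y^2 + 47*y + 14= -2*r^3 + r^2*(11*y - 12) + r*(-13*y^2 + 57*y - 18) + 4*y^3 - 36*y^2 + 72*y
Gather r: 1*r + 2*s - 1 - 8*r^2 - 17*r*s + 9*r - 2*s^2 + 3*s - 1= -8*r^2 + r*(10 - 17*s) - 2*s^2 + 5*s - 2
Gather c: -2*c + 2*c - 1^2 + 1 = 0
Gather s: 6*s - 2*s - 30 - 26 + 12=4*s - 44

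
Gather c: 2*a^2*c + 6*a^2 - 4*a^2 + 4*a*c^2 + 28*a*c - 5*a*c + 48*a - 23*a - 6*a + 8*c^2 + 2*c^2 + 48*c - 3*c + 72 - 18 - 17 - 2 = 2*a^2 + 19*a + c^2*(4*a + 10) + c*(2*a^2 + 23*a + 45) + 35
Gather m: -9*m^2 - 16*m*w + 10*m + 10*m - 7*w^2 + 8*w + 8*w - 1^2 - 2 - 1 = -9*m^2 + m*(20 - 16*w) - 7*w^2 + 16*w - 4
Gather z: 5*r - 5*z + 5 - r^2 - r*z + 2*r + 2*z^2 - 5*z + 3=-r^2 + 7*r + 2*z^2 + z*(-r - 10) + 8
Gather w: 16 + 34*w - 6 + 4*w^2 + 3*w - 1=4*w^2 + 37*w + 9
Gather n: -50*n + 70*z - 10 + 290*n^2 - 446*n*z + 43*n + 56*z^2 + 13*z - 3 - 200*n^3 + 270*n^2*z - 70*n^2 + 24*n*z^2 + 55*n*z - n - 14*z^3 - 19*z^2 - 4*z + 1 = -200*n^3 + n^2*(270*z + 220) + n*(24*z^2 - 391*z - 8) - 14*z^3 + 37*z^2 + 79*z - 12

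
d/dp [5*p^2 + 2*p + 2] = 10*p + 2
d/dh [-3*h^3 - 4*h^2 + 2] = h*(-9*h - 8)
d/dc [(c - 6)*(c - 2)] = 2*c - 8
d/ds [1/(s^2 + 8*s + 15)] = 2*(-s - 4)/(s^2 + 8*s + 15)^2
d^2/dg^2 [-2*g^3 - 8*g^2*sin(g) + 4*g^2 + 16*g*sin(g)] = 8*g^2*sin(g) - 16*g*sin(g) - 32*g*cos(g) - 12*g - 16*sin(g) + 32*cos(g) + 8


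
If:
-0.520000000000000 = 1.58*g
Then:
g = -0.33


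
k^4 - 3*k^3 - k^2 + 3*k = k*(k - 3)*(k - 1)*(k + 1)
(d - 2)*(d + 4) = d^2 + 2*d - 8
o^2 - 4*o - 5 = (o - 5)*(o + 1)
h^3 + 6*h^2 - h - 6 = (h - 1)*(h + 1)*(h + 6)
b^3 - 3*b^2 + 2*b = b*(b - 2)*(b - 1)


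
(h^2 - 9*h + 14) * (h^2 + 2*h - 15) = h^4 - 7*h^3 - 19*h^2 + 163*h - 210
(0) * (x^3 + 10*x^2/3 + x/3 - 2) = 0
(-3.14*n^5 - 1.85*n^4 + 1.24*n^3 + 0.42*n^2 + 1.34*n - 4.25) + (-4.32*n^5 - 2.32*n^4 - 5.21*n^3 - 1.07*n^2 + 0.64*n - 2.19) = -7.46*n^5 - 4.17*n^4 - 3.97*n^3 - 0.65*n^2 + 1.98*n - 6.44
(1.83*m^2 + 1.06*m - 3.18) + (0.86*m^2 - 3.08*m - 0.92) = 2.69*m^2 - 2.02*m - 4.1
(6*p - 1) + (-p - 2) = 5*p - 3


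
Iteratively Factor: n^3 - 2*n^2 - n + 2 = (n - 2)*(n^2 - 1) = (n - 2)*(n - 1)*(n + 1)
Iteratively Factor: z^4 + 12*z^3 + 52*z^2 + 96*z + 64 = (z + 4)*(z^3 + 8*z^2 + 20*z + 16) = (z + 4)^2*(z^2 + 4*z + 4) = (z + 2)*(z + 4)^2*(z + 2)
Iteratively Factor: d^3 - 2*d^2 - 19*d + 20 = (d - 5)*(d^2 + 3*d - 4) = (d - 5)*(d - 1)*(d + 4)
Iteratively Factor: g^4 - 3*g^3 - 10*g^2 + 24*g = (g + 3)*(g^3 - 6*g^2 + 8*g) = (g - 4)*(g + 3)*(g^2 - 2*g) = (g - 4)*(g - 2)*(g + 3)*(g)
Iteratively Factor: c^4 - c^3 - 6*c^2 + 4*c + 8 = (c - 2)*(c^3 + c^2 - 4*c - 4) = (c - 2)^2*(c^2 + 3*c + 2) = (c - 2)^2*(c + 2)*(c + 1)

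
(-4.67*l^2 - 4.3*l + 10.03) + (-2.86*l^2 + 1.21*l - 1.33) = -7.53*l^2 - 3.09*l + 8.7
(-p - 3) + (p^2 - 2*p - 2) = p^2 - 3*p - 5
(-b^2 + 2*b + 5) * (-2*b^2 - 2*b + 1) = 2*b^4 - 2*b^3 - 15*b^2 - 8*b + 5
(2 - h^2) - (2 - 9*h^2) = 8*h^2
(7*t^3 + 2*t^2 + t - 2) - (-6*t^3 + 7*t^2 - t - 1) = 13*t^3 - 5*t^2 + 2*t - 1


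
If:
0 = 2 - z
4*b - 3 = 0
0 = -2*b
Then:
No Solution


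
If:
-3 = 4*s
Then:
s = -3/4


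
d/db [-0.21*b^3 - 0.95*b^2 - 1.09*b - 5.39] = -0.63*b^2 - 1.9*b - 1.09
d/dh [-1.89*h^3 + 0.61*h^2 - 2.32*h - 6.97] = -5.67*h^2 + 1.22*h - 2.32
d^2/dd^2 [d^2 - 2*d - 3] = 2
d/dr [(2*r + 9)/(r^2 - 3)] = 2*(r^2 - r*(2*r + 9) - 3)/(r^2 - 3)^2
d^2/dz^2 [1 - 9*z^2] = -18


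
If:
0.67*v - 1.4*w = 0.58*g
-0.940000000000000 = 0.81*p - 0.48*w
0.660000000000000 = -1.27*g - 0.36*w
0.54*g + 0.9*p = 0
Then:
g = -1.51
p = 0.90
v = 5.98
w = 3.48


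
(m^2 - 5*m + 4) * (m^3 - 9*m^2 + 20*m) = m^5 - 14*m^4 + 69*m^3 - 136*m^2 + 80*m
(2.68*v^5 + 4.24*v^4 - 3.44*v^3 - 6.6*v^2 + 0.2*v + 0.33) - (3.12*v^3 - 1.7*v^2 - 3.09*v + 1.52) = 2.68*v^5 + 4.24*v^4 - 6.56*v^3 - 4.9*v^2 + 3.29*v - 1.19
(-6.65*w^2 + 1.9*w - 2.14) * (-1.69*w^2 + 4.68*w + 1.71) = 11.2385*w^4 - 34.333*w^3 + 1.1371*w^2 - 6.7662*w - 3.6594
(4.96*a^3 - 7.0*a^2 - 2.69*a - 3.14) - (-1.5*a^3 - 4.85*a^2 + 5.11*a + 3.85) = 6.46*a^3 - 2.15*a^2 - 7.8*a - 6.99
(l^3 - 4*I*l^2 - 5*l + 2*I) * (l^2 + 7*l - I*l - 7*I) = l^5 + 7*l^4 - 5*I*l^4 - 9*l^3 - 35*I*l^3 - 63*l^2 + 7*I*l^2 + 2*l + 49*I*l + 14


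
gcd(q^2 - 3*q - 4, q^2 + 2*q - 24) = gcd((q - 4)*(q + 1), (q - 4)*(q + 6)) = q - 4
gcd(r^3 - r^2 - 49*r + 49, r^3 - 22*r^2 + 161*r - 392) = r - 7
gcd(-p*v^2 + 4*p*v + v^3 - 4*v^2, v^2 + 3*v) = v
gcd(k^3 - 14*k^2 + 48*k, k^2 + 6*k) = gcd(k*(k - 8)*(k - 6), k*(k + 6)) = k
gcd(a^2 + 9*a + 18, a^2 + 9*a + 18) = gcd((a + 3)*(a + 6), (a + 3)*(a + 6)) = a^2 + 9*a + 18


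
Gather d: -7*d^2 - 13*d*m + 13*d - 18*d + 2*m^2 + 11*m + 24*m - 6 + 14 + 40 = -7*d^2 + d*(-13*m - 5) + 2*m^2 + 35*m + 48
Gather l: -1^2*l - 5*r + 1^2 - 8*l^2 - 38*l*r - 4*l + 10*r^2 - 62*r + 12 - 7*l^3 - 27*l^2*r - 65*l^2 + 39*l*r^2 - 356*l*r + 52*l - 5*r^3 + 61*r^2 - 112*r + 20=-7*l^3 + l^2*(-27*r - 73) + l*(39*r^2 - 394*r + 47) - 5*r^3 + 71*r^2 - 179*r + 33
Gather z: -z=-z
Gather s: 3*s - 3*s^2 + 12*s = -3*s^2 + 15*s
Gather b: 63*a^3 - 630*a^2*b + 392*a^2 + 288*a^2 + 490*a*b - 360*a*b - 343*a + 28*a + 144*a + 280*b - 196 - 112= 63*a^3 + 680*a^2 - 171*a + b*(-630*a^2 + 130*a + 280) - 308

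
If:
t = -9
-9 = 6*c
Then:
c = -3/2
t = -9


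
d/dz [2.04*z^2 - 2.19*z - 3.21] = 4.08*z - 2.19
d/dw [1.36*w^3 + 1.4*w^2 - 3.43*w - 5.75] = 4.08*w^2 + 2.8*w - 3.43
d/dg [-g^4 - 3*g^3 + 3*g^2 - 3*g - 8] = -4*g^3 - 9*g^2 + 6*g - 3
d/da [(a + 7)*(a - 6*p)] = 2*a - 6*p + 7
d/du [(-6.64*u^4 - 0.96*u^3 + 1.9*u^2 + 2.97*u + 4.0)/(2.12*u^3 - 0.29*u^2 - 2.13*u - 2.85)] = (-14.0768*u^6 + 3.8512*u^5 + 38.68*u^4 + 67.1928*u^3 - 20.4177*u^2 - 8.51*u + 0.0554999999999986)/(4.4944*u^6 - 1.2296*u^5 - 8.9471*u^4 - 10.8486*u^3 + 6.1899*u^2 + 12.141*u + 8.1225)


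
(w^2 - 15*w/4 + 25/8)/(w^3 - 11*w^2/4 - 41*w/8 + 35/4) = (2*w - 5)/(2*w^2 - 3*w - 14)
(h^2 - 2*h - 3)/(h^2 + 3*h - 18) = (h + 1)/(h + 6)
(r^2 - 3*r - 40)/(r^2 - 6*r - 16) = (r + 5)/(r + 2)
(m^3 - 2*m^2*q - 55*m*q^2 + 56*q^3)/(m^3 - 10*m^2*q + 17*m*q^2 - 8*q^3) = (-m - 7*q)/(-m + q)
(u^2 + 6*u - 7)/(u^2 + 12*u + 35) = (u - 1)/(u + 5)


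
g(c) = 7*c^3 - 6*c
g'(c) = 21*c^2 - 6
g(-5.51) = -1137.93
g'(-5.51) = 631.56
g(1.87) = 34.55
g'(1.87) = 67.43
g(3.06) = 182.21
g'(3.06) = 190.64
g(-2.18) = -59.44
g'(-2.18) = 93.80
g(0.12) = -0.71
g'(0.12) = -5.70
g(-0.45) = 2.06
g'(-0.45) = -1.75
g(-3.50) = -279.12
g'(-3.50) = 251.25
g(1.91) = 37.32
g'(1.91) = 70.61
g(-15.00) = -23535.00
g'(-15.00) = 4719.00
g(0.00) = 0.00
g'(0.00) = -6.00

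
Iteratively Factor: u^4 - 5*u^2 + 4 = (u - 2)*(u^3 + 2*u^2 - u - 2) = (u - 2)*(u + 2)*(u^2 - 1) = (u - 2)*(u + 1)*(u + 2)*(u - 1)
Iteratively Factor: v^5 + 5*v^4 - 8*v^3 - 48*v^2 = (v + 4)*(v^4 + v^3 - 12*v^2) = (v - 3)*(v + 4)*(v^3 + 4*v^2) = (v - 3)*(v + 4)^2*(v^2) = v*(v - 3)*(v + 4)^2*(v)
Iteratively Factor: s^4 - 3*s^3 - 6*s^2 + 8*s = (s - 1)*(s^3 - 2*s^2 - 8*s) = (s - 1)*(s + 2)*(s^2 - 4*s) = s*(s - 1)*(s + 2)*(s - 4)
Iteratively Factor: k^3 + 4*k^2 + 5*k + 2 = (k + 2)*(k^2 + 2*k + 1) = (k + 1)*(k + 2)*(k + 1)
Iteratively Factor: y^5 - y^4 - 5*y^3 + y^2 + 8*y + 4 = (y + 1)*(y^4 - 2*y^3 - 3*y^2 + 4*y + 4) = (y - 2)*(y + 1)*(y^3 - 3*y - 2) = (y - 2)*(y + 1)^2*(y^2 - y - 2) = (y - 2)^2*(y + 1)^2*(y + 1)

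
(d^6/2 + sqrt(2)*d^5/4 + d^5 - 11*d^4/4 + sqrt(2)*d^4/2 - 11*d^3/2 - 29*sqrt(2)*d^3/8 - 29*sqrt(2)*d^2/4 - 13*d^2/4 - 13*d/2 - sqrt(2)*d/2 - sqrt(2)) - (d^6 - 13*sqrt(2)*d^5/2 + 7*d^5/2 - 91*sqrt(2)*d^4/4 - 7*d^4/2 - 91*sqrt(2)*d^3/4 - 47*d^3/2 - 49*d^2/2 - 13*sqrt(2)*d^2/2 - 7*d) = -d^6/2 - 5*d^5/2 + 27*sqrt(2)*d^5/4 + 3*d^4/4 + 93*sqrt(2)*d^4/4 + 18*d^3 + 153*sqrt(2)*d^3/8 - 3*sqrt(2)*d^2/4 + 85*d^2/4 - sqrt(2)*d/2 + d/2 - sqrt(2)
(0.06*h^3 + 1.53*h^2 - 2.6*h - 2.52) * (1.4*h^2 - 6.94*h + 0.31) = 0.084*h^5 + 1.7256*h^4 - 14.2396*h^3 + 14.9903*h^2 + 16.6828*h - 0.7812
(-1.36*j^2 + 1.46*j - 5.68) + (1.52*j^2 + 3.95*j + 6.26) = 0.16*j^2 + 5.41*j + 0.58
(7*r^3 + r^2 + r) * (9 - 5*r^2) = -35*r^5 - 5*r^4 + 58*r^3 + 9*r^2 + 9*r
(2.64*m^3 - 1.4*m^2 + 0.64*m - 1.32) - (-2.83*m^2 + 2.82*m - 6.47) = 2.64*m^3 + 1.43*m^2 - 2.18*m + 5.15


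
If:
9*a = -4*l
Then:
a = -4*l/9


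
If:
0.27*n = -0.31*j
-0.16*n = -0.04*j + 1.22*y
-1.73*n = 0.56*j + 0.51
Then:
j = 0.36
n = -0.41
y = 0.07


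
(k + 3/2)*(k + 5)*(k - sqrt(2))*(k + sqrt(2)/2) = k^4 - sqrt(2)*k^3/2 + 13*k^3/2 - 13*sqrt(2)*k^2/4 + 13*k^2/2 - 13*k/2 - 15*sqrt(2)*k/4 - 15/2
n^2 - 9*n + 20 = (n - 5)*(n - 4)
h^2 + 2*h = h*(h + 2)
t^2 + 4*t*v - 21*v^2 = (t - 3*v)*(t + 7*v)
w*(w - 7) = w^2 - 7*w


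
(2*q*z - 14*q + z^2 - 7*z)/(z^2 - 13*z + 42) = (2*q + z)/(z - 6)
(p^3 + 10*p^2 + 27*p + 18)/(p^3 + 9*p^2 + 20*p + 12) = (p + 3)/(p + 2)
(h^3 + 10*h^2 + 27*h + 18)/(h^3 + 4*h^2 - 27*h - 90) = (h + 1)/(h - 5)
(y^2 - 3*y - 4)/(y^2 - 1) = (y - 4)/(y - 1)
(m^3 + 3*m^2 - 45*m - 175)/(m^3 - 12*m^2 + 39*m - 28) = (m^2 + 10*m + 25)/(m^2 - 5*m + 4)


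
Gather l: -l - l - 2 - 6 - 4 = -2*l - 12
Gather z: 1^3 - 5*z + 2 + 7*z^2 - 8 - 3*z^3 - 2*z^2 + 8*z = -3*z^3 + 5*z^2 + 3*z - 5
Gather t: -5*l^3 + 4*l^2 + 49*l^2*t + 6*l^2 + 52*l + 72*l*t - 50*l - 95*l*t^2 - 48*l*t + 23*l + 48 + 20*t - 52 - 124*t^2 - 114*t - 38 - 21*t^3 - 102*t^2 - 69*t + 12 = -5*l^3 + 10*l^2 + 25*l - 21*t^3 + t^2*(-95*l - 226) + t*(49*l^2 + 24*l - 163) - 30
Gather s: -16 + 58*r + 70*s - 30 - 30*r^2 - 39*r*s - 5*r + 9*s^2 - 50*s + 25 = -30*r^2 + 53*r + 9*s^2 + s*(20 - 39*r) - 21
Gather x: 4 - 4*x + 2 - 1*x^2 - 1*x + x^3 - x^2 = x^3 - 2*x^2 - 5*x + 6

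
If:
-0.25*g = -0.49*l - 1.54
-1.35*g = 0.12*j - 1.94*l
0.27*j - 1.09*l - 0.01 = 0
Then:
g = -7.54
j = -28.18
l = -6.99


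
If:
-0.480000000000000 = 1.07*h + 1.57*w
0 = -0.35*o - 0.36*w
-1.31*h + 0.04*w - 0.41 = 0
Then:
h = -0.32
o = 0.09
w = -0.09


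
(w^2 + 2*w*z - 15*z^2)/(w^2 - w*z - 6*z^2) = (w + 5*z)/(w + 2*z)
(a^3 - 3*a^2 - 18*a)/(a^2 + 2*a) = (a^2 - 3*a - 18)/(a + 2)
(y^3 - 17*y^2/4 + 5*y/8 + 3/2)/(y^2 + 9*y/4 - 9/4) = (y^2 - 7*y/2 - 2)/(y + 3)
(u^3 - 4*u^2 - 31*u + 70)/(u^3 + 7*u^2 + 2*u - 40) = (u - 7)/(u + 4)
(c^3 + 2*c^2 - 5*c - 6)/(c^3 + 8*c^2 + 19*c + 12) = (c - 2)/(c + 4)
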